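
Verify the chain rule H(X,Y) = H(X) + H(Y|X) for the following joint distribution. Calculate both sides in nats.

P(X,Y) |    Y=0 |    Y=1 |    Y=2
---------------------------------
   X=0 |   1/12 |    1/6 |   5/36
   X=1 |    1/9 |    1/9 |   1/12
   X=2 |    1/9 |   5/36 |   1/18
H(X,Y) = 2.1541, H(X) = 1.0918, H(Y|X) = 1.0623 (all in nats)

Chain rule: H(X,Y) = H(X) + H(Y|X)

Left side — joint entropy directly:
H(X,Y) = -Σ p(x,y) log p(x,y) = 2.1541 nats

Right side — compute H(Y|X) from the conditional distributions:
P(X) = (7/18, 11/36, 11/36), so H(X) = 1.0918 nats
H(Y|X) = Σ_x P(X=x) · H(Y|X=x):
  P(Y|X=0) = (3/14, 3/7, 5/14), H(Y|X=0) = 1.0609, weight P(X=0) = 7/18
  P(Y|X=1) = (4/11, 4/11, 3/11), H(Y|X=1) = 1.0901, weight P(X=1) = 11/36
  P(Y|X=2) = (4/11, 5/11, 2/11), H(Y|X=2) = 1.0362, weight P(X=2) = 11/36
H(Y|X) = 1.0623 nats

H(X) + H(Y|X) = 1.0918 + 1.0623 = 2.1541 nats

Both sides equal 2.1541 nats. ✓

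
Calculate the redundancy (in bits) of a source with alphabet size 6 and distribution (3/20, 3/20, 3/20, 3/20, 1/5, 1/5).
0.0140 bits

Redundancy measures how far a source is from maximum entropy:
R = H_max - H(X)

Maximum entropy for 6 symbols: H_max = log_2(6) = 2.5850 bits
Actual entropy: H(X) = 2.5710 bits
Redundancy: R = 2.5850 - 2.5710 = 0.0140 bits

This redundancy represents potential for compression: the source could be compressed by 0.0140 bits per symbol.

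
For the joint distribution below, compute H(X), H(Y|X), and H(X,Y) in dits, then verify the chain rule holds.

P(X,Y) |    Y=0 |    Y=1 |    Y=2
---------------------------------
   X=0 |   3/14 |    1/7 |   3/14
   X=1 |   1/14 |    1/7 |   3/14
H(X,Y) = 0.7534, H(X) = 0.2966, H(Y|X) = 0.4568 (all in dits)

Chain rule: H(X,Y) = H(X) + H(Y|X)

Left side — joint entropy directly:
H(X,Y) = -Σ p(x,y) log p(x,y) = 0.7534 dits

Right side — compute H(Y|X) from the conditional distributions:
P(X) = (4/7, 3/7), so H(X) = 0.2966 dits
H(Y|X) = Σ_x P(X=x) · H(Y|X=x):
  P(Y|X=0) = (3/8, 1/4, 3/8), H(Y|X=0) = 0.4700, weight P(X=0) = 4/7
  P(Y|X=1) = (1/6, 1/3, 1/2), H(Y|X=1) = 0.4392, weight P(X=1) = 3/7
H(Y|X) = 0.4568 dits

H(X) + H(Y|X) = 0.2966 + 0.4568 = 0.7534 dits

Both sides equal 0.7534 dits. ✓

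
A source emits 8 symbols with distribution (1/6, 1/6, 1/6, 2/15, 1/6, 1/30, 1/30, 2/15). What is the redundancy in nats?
0.1209 nats

Redundancy measures how far a source is from maximum entropy:
R = H_max - H(X)

Maximum entropy for 8 symbols: H_max = log_e(8) = 2.0794 nats
Actual entropy: H(X) = 1.9586 nats
Redundancy: R = 2.0794 - 1.9586 = 0.1209 nats

This redundancy represents potential for compression: the source could be compressed by 0.1209 nats per symbol.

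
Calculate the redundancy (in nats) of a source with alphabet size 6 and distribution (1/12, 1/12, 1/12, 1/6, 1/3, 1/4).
0.1591 nats

Redundancy measures how far a source is from maximum entropy:
R = H_max - H(X)

Maximum entropy for 6 symbols: H_max = log_e(6) = 1.7918 nats
Actual entropy: H(X) = 1.6326 nats
Redundancy: R = 1.7918 - 1.6326 = 0.1591 nats

This redundancy represents potential for compression: the source could be compressed by 0.1591 nats per symbol.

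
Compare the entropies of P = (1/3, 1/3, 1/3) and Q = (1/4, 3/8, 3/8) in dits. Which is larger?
P

Computing entropies in dits:
H(P) = 0.4771
H(Q) = 0.4700

Distribution P has higher entropy.

Intuition: The distribution closer to uniform (more spread out) has higher entropy.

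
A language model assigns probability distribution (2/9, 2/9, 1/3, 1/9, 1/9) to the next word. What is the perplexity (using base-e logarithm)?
4.5858

Perplexity is e^H (or exp(H) for natural log).

First, H = -Σ p log p = 1.5230 nats
Perplexity = e^1.5230 = 4.5858

Interpretation: The model's uncertainty is equivalent to choosing uniformly among 4.6 options.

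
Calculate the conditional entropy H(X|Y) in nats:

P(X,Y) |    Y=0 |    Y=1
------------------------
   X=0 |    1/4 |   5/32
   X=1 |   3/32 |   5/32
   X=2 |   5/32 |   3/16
1.0594 nats

Using the chain rule: H(X|Y) = H(X,Y) - H(Y)

First, compute H(X,Y) = 1.7525 nats

Marginal P(Y) = (1/2, 1/2)
H(Y) = 0.6931 nats

H(X|Y) = H(X,Y) - H(Y) = 1.7525 - 0.6931 = 1.0594 nats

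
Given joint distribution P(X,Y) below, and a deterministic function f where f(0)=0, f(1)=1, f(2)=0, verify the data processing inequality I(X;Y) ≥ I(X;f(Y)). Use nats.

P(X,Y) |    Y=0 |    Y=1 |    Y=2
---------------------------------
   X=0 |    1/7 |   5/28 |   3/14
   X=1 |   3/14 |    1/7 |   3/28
I(X;Y) = 0.0248, I(X;f(Y)) = 0.0004, inequality holds: 0.0248 ≥ 0.0004

Data Processing Inequality: For any Markov chain X → Y → Z, we have I(X;Y) ≥ I(X;Z).

Here Z = f(Y) is a deterministic function of Y, forming X → Y → Z.

Original I(X;Y) = 0.0248 nats

After applying f:
P(X,Z) where Z=f(Y):
- P(X,Z=0) = P(X,Y=0) + P(X,Y=2)
- P(X,Z=1) = P(X,Y=1)

I(X;Z) = I(X;f(Y)) = 0.0004 nats

Verification: 0.0248 ≥ 0.0004 ✓

Information cannot be created by processing; the function f can only lose information about X.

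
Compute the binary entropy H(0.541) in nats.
0.6898 nats

The binary entropy function is:
H(p) = -p log(p) - (1-p) log(1-p)

H(0.541) = -0.541 × log_e(0.541) - 0.459 × log_e(0.459)
H(0.541) = 0.6898 nats

Note: Binary entropy is maximized at p=0.5 (H=1 bit) and minimized at p=0 or p=1 (H=0).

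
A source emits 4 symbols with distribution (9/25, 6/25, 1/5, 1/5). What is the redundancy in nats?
0.0322 nats

Redundancy measures how far a source is from maximum entropy:
R = H_max - H(X)

Maximum entropy for 4 symbols: H_max = log_e(4) = 1.3863 nats
Actual entropy: H(X) = 1.3541 nats
Redundancy: R = 1.3863 - 1.3541 = 0.0322 nats

This redundancy represents potential for compression: the source could be compressed by 0.0322 nats per symbol.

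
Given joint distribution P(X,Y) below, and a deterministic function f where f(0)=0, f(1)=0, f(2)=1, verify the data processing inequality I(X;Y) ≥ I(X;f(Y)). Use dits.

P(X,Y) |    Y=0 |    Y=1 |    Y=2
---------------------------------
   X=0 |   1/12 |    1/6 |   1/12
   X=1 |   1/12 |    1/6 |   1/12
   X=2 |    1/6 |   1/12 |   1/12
I(X;Y) = 0.0164, I(X;f(Y)) = 0.0000, inequality holds: 0.0164 ≥ 0.0000

Data Processing Inequality: For any Markov chain X → Y → Z, we have I(X;Y) ≥ I(X;Z).

Here Z = f(Y) is a deterministic function of Y, forming X → Y → Z.

Original I(X;Y) = 0.0164 dits

After applying f:
P(X,Z) where Z=f(Y):
- P(X,Z=0) = P(X,Y=0) + P(X,Y=1)
- P(X,Z=1) = P(X,Y=2)

I(X;Z) = I(X;f(Y)) = 0.0000 dits

Verification: 0.0164 ≥ 0.0000 ✓

Information cannot be created by processing; the function f can only lose information about X.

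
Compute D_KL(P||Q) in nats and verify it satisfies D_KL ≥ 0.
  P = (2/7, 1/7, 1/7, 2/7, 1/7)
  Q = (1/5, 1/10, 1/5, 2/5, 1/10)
0.0596 nats

KL divergence satisfies the Gibbs inequality: D_KL(P||Q) ≥ 0 for all distributions P, Q.

D_KL(P||Q) = Σ p(x) log(p(x)/q(x))
Term by term:
  x=0: 2/7 × log_e[(2/7)/(1/5)] = 0.1019
  x=1: 1/7 × log_e[(1/7)/(1/10)] = 0.0510
  x=2: 1/7 × log_e[(1/7)/(1/5)] = -0.0481
  x=3: 2/7 × log_e[(2/7)/(2/5)] = -0.0961
  x=4: 1/7 × log_e[(1/7)/(1/10)] = 0.0510
D_KL(P||Q) = 0.0596 nats

D_KL(P||Q) = 0.0596 ≥ 0 ✓

This non-negativity is a fundamental property: relative entropy cannot be negative because it measures how different Q is from P.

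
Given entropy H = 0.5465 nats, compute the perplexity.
1.7272

Perplexity is e^H (or exp(H) for natural log).

H = 0.5465 nats
Perplexity = e^0.5465 = 1.7272

Interpretation: The model's uncertainty is equivalent to choosing uniformly among 1.7 options.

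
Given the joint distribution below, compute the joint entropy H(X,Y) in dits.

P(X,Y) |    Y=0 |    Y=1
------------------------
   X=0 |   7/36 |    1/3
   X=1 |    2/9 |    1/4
0.5930 dits

Joint entropy is H(X,Y) = -Σ_{x,y} p(x,y) log p(x,y).

Summing over all non-zero entries:
H(X,Y) = -[7/36·log_10(7/36) + 1/3·log_10(1/3) + 2/9·log_10(2/9) + 1/4·log_10(1/4)]
H(X,Y) = 0.5930 dits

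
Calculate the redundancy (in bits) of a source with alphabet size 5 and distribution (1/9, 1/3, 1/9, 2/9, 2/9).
0.1248 bits

Redundancy measures how far a source is from maximum entropy:
R = H_max - H(X)

Maximum entropy for 5 symbols: H_max = log_2(5) = 2.3219 bits
Actual entropy: H(X) = 2.1972 bits
Redundancy: R = 2.3219 - 2.1972 = 0.1248 bits

This redundancy represents potential for compression: the source could be compressed by 0.1248 bits per symbol.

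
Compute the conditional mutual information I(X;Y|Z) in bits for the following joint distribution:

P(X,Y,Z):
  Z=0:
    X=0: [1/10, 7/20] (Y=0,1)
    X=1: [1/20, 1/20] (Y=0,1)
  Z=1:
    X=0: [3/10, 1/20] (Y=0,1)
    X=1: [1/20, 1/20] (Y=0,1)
0.0579 bits

Conditional mutual information: I(X;Y|Z) = H(X|Z) + H(Y|Z) - H(X,Y|Z)

H(Z) = 0.9928
H(X,Z) = 1.7129 → H(X|Z) = 0.7201
H(Y,Z) = 1.8016 → H(Y|Z) = 0.8088
H(X,Y,Z) = 2.4639 → H(X,Y|Z) = 1.4711

I(X;Y|Z) = 0.7201 + 0.8088 - 1.4711 = 0.0579 bits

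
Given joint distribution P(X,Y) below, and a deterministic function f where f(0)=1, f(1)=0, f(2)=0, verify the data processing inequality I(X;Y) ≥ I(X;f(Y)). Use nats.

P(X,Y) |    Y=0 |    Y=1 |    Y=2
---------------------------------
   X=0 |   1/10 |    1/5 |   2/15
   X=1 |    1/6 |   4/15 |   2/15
I(X;Y) = 0.0043, I(X;f(Y)) = 0.0025, inequality holds: 0.0043 ≥ 0.0025

Data Processing Inequality: For any Markov chain X → Y → Z, we have I(X;Y) ≥ I(X;Z).

Here Z = f(Y) is a deterministic function of Y, forming X → Y → Z.

Original I(X;Y) = 0.0043 nats

After applying f:
P(X,Z) where Z=f(Y):
- P(X,Z=0) = P(X,Y=1) + P(X,Y=2)
- P(X,Z=1) = P(X,Y=0)

I(X;Z) = I(X;f(Y)) = 0.0025 nats

Verification: 0.0043 ≥ 0.0025 ✓

Information cannot be created by processing; the function f can only lose information about X.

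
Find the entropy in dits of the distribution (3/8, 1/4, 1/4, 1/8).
0.5737 dits

Shannon entropy is H(X) = -Σ p(x) log p(x).

For P = (3/8, 1/4, 1/4, 1/8):
H = -3/8 × log_10(3/8) -1/4 × log_10(1/4) -1/4 × log_10(1/4) -1/8 × log_10(1/8)
H = 0.5737 dits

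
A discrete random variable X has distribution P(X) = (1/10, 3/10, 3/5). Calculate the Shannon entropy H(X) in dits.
0.3900 dits

Shannon entropy is H(X) = -Σ p(x) log p(x).

For P = (1/10, 3/10, 3/5):
H = -1/10 × log_10(1/10) -3/10 × log_10(3/10) -3/5 × log_10(3/5)
H = 0.3900 dits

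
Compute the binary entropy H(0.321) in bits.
0.9055 bits

The binary entropy function is:
H(p) = -p log(p) - (1-p) log(1-p)

H(0.321) = -0.321 × log_2(0.321) - 0.679 × log_2(0.679)
H(0.321) = 0.9055 bits

Note: Binary entropy is maximized at p=0.5 (H=1 bit) and minimized at p=0 or p=1 (H=0).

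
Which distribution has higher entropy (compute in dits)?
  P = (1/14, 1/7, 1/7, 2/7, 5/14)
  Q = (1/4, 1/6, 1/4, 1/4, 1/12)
Q

Computing entropies in dits:
H(P) = 0.6385
H(Q) = 0.6712

Distribution Q has higher entropy.

Intuition: The distribution closer to uniform (more spread out) has higher entropy.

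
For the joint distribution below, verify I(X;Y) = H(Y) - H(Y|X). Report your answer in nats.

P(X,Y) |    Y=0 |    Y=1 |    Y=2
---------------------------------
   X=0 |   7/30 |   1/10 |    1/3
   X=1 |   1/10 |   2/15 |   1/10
I(X;Y) = 0.0395 nats

Mutual information has multiple equivalent forms:
- I(X;Y) = H(X) - H(X|Y)
- I(X;Y) = H(Y) - H(Y|X)
- I(X;Y) = H(X) + H(Y) - H(X,Y)

Computing all quantities:
H(X) = 0.6365, H(Y) = 1.0681, H(X,Y) = 1.6652
H(X|Y) = 0.5971, H(Y|X) = 1.0287

Verification:
H(X) - H(X|Y) = 0.6365 - 0.5971 = 0.0395
H(Y) - H(Y|X) = 1.0681 - 1.0287 = 0.0395
H(X) + H(Y) - H(X,Y) = 0.6365 + 1.0681 - 1.6652 = 0.0395

All forms give I(X;Y) = 0.0395 nats. ✓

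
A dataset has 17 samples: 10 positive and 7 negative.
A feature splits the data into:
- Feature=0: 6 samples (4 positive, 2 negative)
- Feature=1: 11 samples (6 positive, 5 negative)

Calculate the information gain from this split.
0.0101 bits

Information Gain = H(Y) - H(Y|Feature)

Before split:
P(positive) = 10/17 = 0.5882
H(Y) = 0.9774 bits

After split:
Feature=0: H = 0.9183 bits (weight = 6/17)
Feature=1: H = 0.9940 bits (weight = 11/17)
H(Y|Feature) = (6/17)×0.9183 + (11/17)×0.9940 = 0.9673 bits

Information Gain = 0.9774 - 0.9673 = 0.0101 bits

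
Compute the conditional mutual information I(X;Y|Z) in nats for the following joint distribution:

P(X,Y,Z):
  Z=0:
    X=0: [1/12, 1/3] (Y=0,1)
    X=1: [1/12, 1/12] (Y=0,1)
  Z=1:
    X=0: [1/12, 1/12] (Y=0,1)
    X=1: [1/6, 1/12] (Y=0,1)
0.0307 nats

Conditional mutual information: I(X;Y|Z) = H(X|Z) + H(Y|Z) - H(X,Y|Z)

H(Z) = 0.6792
H(X,Z) = 1.3086 → H(X|Z) = 0.6294
H(Y,Z) = 1.3086 → H(Y|Z) = 0.6294
H(X,Y,Z) = 1.9073 → H(X,Y|Z) = 1.2281

I(X;Y|Z) = 0.6294 + 0.6294 - 1.2281 = 0.0307 nats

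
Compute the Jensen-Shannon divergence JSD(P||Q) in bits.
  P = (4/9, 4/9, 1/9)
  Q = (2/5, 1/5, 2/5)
0.0977 bits

Jensen-Shannon divergence is:
JSD(P||Q) = 0.5 × D_KL(P||M) + 0.5 × D_KL(Q||M)
where M = 0.5 × (P + Q) is the mixture distribution.

M = 0.5 × (4/9, 4/9, 1/9) + 0.5 × (2/5, 1/5, 2/5) = (0.422222, 0.322222, 0.255556)

D_KL(P||M) = 0.1056 bits
D_KL(Q||M) = 0.0897 bits

JSD(P||Q) = 0.5 × 0.1056 + 0.5 × 0.0897 = 0.0977 bits

Unlike KL divergence, JSD is symmetric and bounded: 0 ≤ JSD ≤ log(2).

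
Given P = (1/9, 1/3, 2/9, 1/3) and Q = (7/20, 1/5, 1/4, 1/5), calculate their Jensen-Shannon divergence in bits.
0.0718 bits

Jensen-Shannon divergence is:
JSD(P||Q) = 0.5 × D_KL(P||M) + 0.5 × D_KL(Q||M)
where M = 0.5 × (P + Q) is the mixture distribution.

M = 0.5 × (1/9, 1/3, 2/9, 1/3) + 0.5 × (7/20, 1/5, 1/4, 1/5) = (0.230556, 4/15, 0.236111, 4/15)

D_KL(P||M) = 0.0782 bits
D_KL(Q||M) = 0.0654 bits

JSD(P||Q) = 0.5 × 0.0782 + 0.5 × 0.0654 = 0.0718 bits

Unlike KL divergence, JSD is symmetric and bounded: 0 ≤ JSD ≤ log(2).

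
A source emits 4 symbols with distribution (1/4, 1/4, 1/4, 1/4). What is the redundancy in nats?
0.0000 nats

Redundancy measures how far a source is from maximum entropy:
R = H_max - H(X)

Maximum entropy for 4 symbols: H_max = log_e(4) = 1.3863 nats
Actual entropy: H(X) = 1.3863 nats
Redundancy: R = 1.3863 - 1.3863 = 0.0000 nats

This redundancy represents potential for compression: the source could be compressed by 0.0000 nats per symbol.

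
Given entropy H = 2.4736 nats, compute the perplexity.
11.8651

Perplexity is e^H (or exp(H) for natural log).

H = 2.4736 nats
Perplexity = e^2.4736 = 11.8651

Interpretation: The model's uncertainty is equivalent to choosing uniformly among 11.9 options.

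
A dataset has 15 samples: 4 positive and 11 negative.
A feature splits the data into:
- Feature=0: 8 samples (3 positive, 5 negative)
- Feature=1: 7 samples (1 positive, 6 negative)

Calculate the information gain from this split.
0.0515 bits

Information Gain = H(Y) - H(Y|Feature)

Before split:
P(positive) = 4/15 = 0.2667
H(Y) = 0.8366 bits

After split:
Feature=0: H = 0.9544 bits (weight = 8/15)
Feature=1: H = 0.5917 bits (weight = 7/15)
H(Y|Feature) = (8/15)×0.9544 + (7/15)×0.5917 = 0.7851 bits

Information Gain = 0.8366 - 0.7851 = 0.0515 bits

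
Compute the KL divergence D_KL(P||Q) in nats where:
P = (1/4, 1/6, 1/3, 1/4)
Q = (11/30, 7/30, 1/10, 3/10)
0.2039 nats

KL divergence: D_KL(P||Q) = Σ p(x) log(p(x)/q(x))

Computing term by term:
  x=0: 1/4 × log_e[(1/4)/(11/30)] = 1/4 × -0.3830 = -0.0957
  x=1: 1/6 × log_e[(1/6)/(7/30)] = 1/6 × -0.3365 = -0.0561
  x=2: 1/3 × log_e[(1/3)/(1/10)] = 1/3 × 1.2040 = 0.4013
  x=3: 1/4 × log_e[(1/4)/(3/10)] = 1/4 × -0.1823 = -0.0456

D_KL(P||Q) = 0.2039 nats

Note: KL divergence is always non-negative and equals 0 iff P = Q.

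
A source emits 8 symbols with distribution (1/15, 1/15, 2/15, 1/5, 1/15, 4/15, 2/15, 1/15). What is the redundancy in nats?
0.1456 nats

Redundancy measures how far a source is from maximum entropy:
R = H_max - H(X)

Maximum entropy for 8 symbols: H_max = log_e(8) = 2.0794 nats
Actual entropy: H(X) = 1.9338 nats
Redundancy: R = 2.0794 - 1.9338 = 0.1456 nats

This redundancy represents potential for compression: the source could be compressed by 0.1456 nats per symbol.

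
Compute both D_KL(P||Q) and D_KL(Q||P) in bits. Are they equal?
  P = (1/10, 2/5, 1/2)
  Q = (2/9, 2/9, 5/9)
D_KL(P||Q) = 0.1480, D_KL(Q||P) = 0.1520

KL divergence is not symmetric: D_KL(P||Q) ≠ D_KL(Q||P) in general.

D_KL(P||Q) = 0.1480 bits
D_KL(Q||P) = 0.1520 bits

No, they are not equal!

This asymmetry is why KL divergence is not a true distance metric.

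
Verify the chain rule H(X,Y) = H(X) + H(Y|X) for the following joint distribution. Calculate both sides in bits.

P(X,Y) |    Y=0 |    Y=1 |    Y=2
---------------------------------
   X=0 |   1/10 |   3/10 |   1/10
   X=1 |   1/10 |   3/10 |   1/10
H(X,Y) = 2.3710, H(X) = 1.0000, H(Y|X) = 1.3710 (all in bits)

Chain rule: H(X,Y) = H(X) + H(Y|X)

Left side — joint entropy directly:
H(X,Y) = -Σ p(x,y) log p(x,y) = 2.3710 bits

Right side — compute H(Y|X) from the conditional distributions:
P(X) = (1/2, 1/2), so H(X) = 1.0000 bits
H(Y|X) = Σ_x P(X=x) · H(Y|X=x):
  P(Y|X=0) = (1/5, 3/5, 1/5), H(Y|X=0) = 1.3710, weight P(X=0) = 1/2
  P(Y|X=1) = (1/5, 3/5, 1/5), H(Y|X=1) = 1.3710, weight P(X=1) = 1/2
H(Y|X) = 1.3710 bits

H(X) + H(Y|X) = 1.0000 + 1.3710 = 2.3710 bits

Both sides equal 2.3710 bits. ✓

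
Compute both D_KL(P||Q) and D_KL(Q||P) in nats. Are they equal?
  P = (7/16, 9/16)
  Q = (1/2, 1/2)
D_KL(P||Q) = 0.0078, D_KL(Q||P) = 0.0079

KL divergence is not symmetric: D_KL(P||Q) ≠ D_KL(Q||P) in general.

D_KL(P||Q) = 0.0078 nats
D_KL(Q||P) = 0.0079 nats

No, they are not equal!

This asymmetry is why KL divergence is not a true distance metric.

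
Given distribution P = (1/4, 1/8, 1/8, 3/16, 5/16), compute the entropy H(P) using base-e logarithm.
1.5438 nats

Shannon entropy is H(X) = -Σ p(x) log p(x).

For P = (1/4, 1/8, 1/8, 3/16, 5/16):
H = -1/4 × log_e(1/4) -1/8 × log_e(1/8) -1/8 × log_e(1/8) -3/16 × log_e(3/16) -5/16 × log_e(5/16)
H = 1.5438 nats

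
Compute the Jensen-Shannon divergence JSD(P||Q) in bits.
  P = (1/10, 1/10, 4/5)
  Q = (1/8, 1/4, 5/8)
0.0327 bits

Jensen-Shannon divergence is:
JSD(P||Q) = 0.5 × D_KL(P||M) + 0.5 × D_KL(Q||M)
where M = 0.5 × (P + Q) is the mixture distribution.

M = 0.5 × (1/10, 1/10, 4/5) + 0.5 × (1/8, 1/4, 5/8) = (0.1125, 7/40, 0.7125)

D_KL(P||M) = 0.0360 bits
D_KL(Q||M) = 0.0295 bits

JSD(P||Q) = 0.5 × 0.0360 + 0.5 × 0.0295 = 0.0327 bits

Unlike KL divergence, JSD is symmetric and bounded: 0 ≤ JSD ≤ log(2).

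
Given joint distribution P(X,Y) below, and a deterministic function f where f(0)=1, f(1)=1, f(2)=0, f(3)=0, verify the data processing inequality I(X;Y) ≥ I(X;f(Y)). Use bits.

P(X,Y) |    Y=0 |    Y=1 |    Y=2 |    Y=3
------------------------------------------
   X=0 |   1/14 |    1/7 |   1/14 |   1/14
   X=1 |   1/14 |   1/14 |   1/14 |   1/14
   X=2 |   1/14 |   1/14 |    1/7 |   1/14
I(X;Y) = 0.0410, I(X;f(Y)) = 0.0207, inequality holds: 0.0410 ≥ 0.0207

Data Processing Inequality: For any Markov chain X → Y → Z, we have I(X;Y) ≥ I(X;Z).

Here Z = f(Y) is a deterministic function of Y, forming X → Y → Z.

Original I(X;Y) = 0.0410 bits

After applying f:
P(X,Z) where Z=f(Y):
- P(X,Z=0) = P(X,Y=2) + P(X,Y=3)
- P(X,Z=1) = P(X,Y=0) + P(X,Y=1)

I(X;Z) = I(X;f(Y)) = 0.0207 bits

Verification: 0.0410 ≥ 0.0207 ✓

Information cannot be created by processing; the function f can only lose information about X.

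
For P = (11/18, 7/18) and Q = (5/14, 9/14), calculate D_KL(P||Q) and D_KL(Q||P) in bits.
D_KL(P||Q) = 0.1916, D_KL(Q||P) = 0.1894

KL divergence is not symmetric: D_KL(P||Q) ≠ D_KL(Q||P) in general.

D_KL(P||Q) = 0.1916 bits
D_KL(Q||P) = 0.1894 bits

No, they are not equal!

This asymmetry is why KL divergence is not a true distance metric.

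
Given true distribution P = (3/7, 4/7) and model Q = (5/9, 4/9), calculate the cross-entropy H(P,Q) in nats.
0.7153 nats

Cross-entropy: H(P,Q) = -Σ p(x) log q(x)

Alternatively: H(P,Q) = H(P) + D_KL(P||Q)
H(P) = 0.6829 nats
D_KL(P||Q) = 0.0324 nats

H(P,Q) = 0.6829 + 0.0324 = 0.7153 nats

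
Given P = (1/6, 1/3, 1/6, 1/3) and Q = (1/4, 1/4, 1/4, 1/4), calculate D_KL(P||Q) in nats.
0.0566 nats

KL divergence: D_KL(P||Q) = Σ p(x) log(p(x)/q(x))

Computing term by term:
  x=0: 1/6 × log_e[(1/6)/(1/4)] = 1/6 × -0.4055 = -0.0676
  x=1: 1/3 × log_e[(1/3)/(1/4)] = 1/3 × 0.2877 = 0.0959
  x=2: 1/6 × log_e[(1/6)/(1/4)] = 1/6 × -0.4055 = -0.0676
  x=3: 1/3 × log_e[(1/3)/(1/4)] = 1/3 × 0.2877 = 0.0959

D_KL(P||Q) = 0.0566 nats

Note: KL divergence is always non-negative and equals 0 iff P = Q.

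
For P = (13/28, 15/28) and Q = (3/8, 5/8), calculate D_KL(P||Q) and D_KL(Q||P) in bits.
D_KL(P||Q) = 0.0239, D_KL(Q||P) = 0.0234

KL divergence is not symmetric: D_KL(P||Q) ≠ D_KL(Q||P) in general.

D_KL(P||Q) = 0.0239 bits
D_KL(Q||P) = 0.0234 bits

No, they are not equal!

This asymmetry is why KL divergence is not a true distance metric.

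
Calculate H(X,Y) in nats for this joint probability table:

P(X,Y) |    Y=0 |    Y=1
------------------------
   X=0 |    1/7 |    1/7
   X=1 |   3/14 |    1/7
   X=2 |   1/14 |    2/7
1.7105 nats

Joint entropy is H(X,Y) = -Σ_{x,y} p(x,y) log p(x,y).

Summing over all non-zero entries:
H(X,Y) = -[1/7·log_e(1/7) + 1/7·log_e(1/7) + 3/14·log_e(3/14) + 1/7·log_e(1/7) + 1/14·log_e(1/14) + 2/7·log_e(2/7)]
H(X,Y) = 1.7105 nats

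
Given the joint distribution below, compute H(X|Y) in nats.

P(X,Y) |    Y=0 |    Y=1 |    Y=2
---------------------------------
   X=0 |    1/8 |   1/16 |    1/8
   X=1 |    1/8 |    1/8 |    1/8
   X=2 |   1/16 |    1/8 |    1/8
1.0713 nats

Using the chain rule: H(X|Y) = H(X,Y) - H(Y)

First, compute H(X,Y) = 2.1661 nats

Marginal P(Y) = (5/16, 5/16, 3/8)
H(Y) = 1.0948 nats

H(X|Y) = H(X,Y) - H(Y) = 2.1661 - 1.0948 = 1.0713 nats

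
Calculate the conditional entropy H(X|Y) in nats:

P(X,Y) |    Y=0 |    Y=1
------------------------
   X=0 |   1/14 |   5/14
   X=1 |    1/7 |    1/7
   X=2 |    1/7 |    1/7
1.0164 nats

Using the chain rule: H(X|Y) = H(X,Y) - H(Y)

First, compute H(X,Y) = 1.6682 nats

Marginal P(Y) = (5/14, 9/14)
H(Y) = 0.6518 nats

H(X|Y) = H(X,Y) - H(Y) = 1.6682 - 0.6518 = 1.0164 nats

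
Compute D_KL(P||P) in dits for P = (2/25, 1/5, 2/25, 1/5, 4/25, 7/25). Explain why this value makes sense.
0.0000 dits

KL divergence satisfies the Gibbs inequality: D_KL(P||Q) ≥ 0 for all distributions P, Q.

D_KL(P||Q) = Σ p(x) log(p(x)/q(x))
Each term is p(x) × log_10(p(x)/p(x)) = p(x) × log_10(1) = 0, so the sum is 0.
D_KL(P||Q) = 0.0000 dits

When P = Q, the KL divergence is exactly 0, as there is no 'divergence' between identical distributions.

This non-negativity is a fundamental property: relative entropy cannot be negative because it measures how different Q is from P.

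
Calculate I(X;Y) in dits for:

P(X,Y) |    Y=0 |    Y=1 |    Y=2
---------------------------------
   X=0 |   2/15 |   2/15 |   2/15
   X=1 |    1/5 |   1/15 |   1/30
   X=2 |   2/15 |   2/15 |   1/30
0.0262 dits

Mutual information: I(X;Y) = H(X) + H(Y) - H(X,Y)

Marginals:
P(X) = (2/5, 3/10, 3/10), H(X) = 0.4729 dits
P(Y) = (7/15, 1/3, 1/5), H(Y) = 0.4533 dits

Joint entropy: H(X,Y) = 0.9000 dits

I(X;Y) = 0.4729 + 0.4533 - 0.9000 = 0.0262 dits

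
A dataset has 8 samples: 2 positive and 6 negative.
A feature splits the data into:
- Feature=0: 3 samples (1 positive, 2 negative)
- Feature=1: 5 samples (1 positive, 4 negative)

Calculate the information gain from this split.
0.0157 bits

Information Gain = H(Y) - H(Y|Feature)

Before split:
P(positive) = 2/8 = 0.2500
H(Y) = 0.8113 bits

After split:
Feature=0: H = 0.9183 bits (weight = 3/8)
Feature=1: H = 0.7219 bits (weight = 5/8)
H(Y|Feature) = (3/8)×0.9183 + (5/8)×0.7219 = 0.7956 bits

Information Gain = 0.8113 - 0.7956 = 0.0157 bits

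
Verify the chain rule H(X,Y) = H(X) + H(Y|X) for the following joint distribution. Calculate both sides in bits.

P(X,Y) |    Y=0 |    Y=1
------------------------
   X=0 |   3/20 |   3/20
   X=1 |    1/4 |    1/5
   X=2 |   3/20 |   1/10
H(X,Y) = 2.5282, H(X) = 1.5395, H(Y|X) = 0.9887 (all in bits)

Chain rule: H(X,Y) = H(X) + H(Y|X)

Left side — joint entropy directly:
H(X,Y) = -Σ p(x,y) log p(x,y) = 2.5282 bits

Right side — compute H(Y|X) from the conditional distributions:
P(X) = (3/10, 9/20, 1/4), so H(X) = 1.5395 bits
H(Y|X) = Σ_x P(X=x) · H(Y|X=x):
  P(Y|X=0) = (1/2, 1/2), H(Y|X=0) = 1.0000, weight P(X=0) = 3/10
  P(Y|X=1) = (5/9, 4/9), H(Y|X=1) = 0.9911, weight P(X=1) = 9/20
  P(Y|X=2) = (3/5, 2/5), H(Y|X=2) = 0.9710, weight P(X=2) = 1/4
H(Y|X) = 0.9887 bits

H(X) + H(Y|X) = 1.5395 + 0.9887 = 2.5282 bits

Both sides equal 2.5282 bits. ✓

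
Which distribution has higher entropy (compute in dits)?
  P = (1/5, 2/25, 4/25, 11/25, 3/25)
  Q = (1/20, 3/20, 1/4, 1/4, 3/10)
Q

Computing entropies in dits:
H(P) = 0.6223
H(Q) = 0.6465

Distribution Q has higher entropy.

Intuition: The distribution closer to uniform (more spread out) has higher entropy.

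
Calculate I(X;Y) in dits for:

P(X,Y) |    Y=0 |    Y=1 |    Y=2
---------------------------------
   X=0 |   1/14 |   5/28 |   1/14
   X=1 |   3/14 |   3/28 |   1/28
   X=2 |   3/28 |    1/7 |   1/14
0.0245 dits

Mutual information: I(X;Y) = H(X) + H(Y) - H(X,Y)

Marginals:
P(X) = (9/28, 5/14, 9/28), H(X) = 0.4766 dits
P(Y) = (11/28, 3/7, 5/28), H(Y) = 0.4507 dits

Joint entropy: H(X,Y) = 0.9028 dits

I(X;Y) = 0.4766 + 0.4507 - 0.9028 = 0.0245 dits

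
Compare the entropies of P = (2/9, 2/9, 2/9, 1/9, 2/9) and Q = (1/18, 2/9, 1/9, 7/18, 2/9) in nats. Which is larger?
P

Computing entropies in nats:
H(P) = 1.5811
H(Q) = 1.4405

Distribution P has higher entropy.

Intuition: The distribution closer to uniform (more spread out) has higher entropy.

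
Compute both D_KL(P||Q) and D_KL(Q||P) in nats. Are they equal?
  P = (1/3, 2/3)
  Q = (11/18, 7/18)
D_KL(P||Q) = 0.1573, D_KL(Q||P) = 0.1608

KL divergence is not symmetric: D_KL(P||Q) ≠ D_KL(Q||P) in general.

D_KL(P||Q) = 0.1573 nats
D_KL(Q||P) = 0.1608 nats

No, they are not equal!

This asymmetry is why KL divergence is not a true distance metric.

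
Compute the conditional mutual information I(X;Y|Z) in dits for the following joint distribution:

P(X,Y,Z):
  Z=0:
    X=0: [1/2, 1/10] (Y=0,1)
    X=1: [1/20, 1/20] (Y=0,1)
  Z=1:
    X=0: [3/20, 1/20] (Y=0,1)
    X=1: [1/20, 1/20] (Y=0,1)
0.0144 dits

Conditional mutual information: I(X;Y|Z) = H(X|Z) + H(Y|Z) - H(X,Y|Z)

H(Z) = 0.2653
H(X,Z) = 0.4729 → H(X|Z) = 0.2076
H(Y,Z) = 0.5062 → H(Y|Z) = 0.2409
H(X,Y,Z) = 0.6994 → H(X,Y|Z) = 0.4341

I(X;Y|Z) = 0.2076 + 0.2409 - 0.4341 = 0.0144 dits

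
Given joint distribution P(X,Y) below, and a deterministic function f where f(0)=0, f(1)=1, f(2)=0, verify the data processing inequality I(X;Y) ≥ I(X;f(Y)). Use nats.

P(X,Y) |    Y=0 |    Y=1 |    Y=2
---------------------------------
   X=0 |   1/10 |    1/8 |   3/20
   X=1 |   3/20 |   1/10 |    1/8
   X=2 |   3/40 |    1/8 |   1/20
I(X;Y) = 0.0267, I(X;f(Y)) = 0.0180, inequality holds: 0.0267 ≥ 0.0180

Data Processing Inequality: For any Markov chain X → Y → Z, we have I(X;Y) ≥ I(X;Z).

Here Z = f(Y) is a deterministic function of Y, forming X → Y → Z.

Original I(X;Y) = 0.0267 nats

After applying f:
P(X,Z) where Z=f(Y):
- P(X,Z=0) = P(X,Y=0) + P(X,Y=2)
- P(X,Z=1) = P(X,Y=1)

I(X;Z) = I(X;f(Y)) = 0.0180 nats

Verification: 0.0267 ≥ 0.0180 ✓

Information cannot be created by processing; the function f can only lose information about X.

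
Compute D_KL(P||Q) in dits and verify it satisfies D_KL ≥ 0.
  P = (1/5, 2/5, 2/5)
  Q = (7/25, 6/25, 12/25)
0.0278 dits

KL divergence satisfies the Gibbs inequality: D_KL(P||Q) ≥ 0 for all distributions P, Q.

D_KL(P||Q) = Σ p(x) log(p(x)/q(x))
Term by term:
  x=0: 1/5 × log_10[(1/5)/(7/25)] = -0.0292
  x=1: 2/5 × log_10[(2/5)/(6/25)] = 0.0887
  x=2: 2/5 × log_10[(2/5)/(12/25)] = -0.0317
D_KL(P||Q) = 0.0278 dits

D_KL(P||Q) = 0.0278 ≥ 0 ✓

This non-negativity is a fundamental property: relative entropy cannot be negative because it measures how different Q is from P.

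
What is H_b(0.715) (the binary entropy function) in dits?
0.2595 dits

The binary entropy function is:
H(p) = -p log(p) - (1-p) log(1-p)

H(0.715) = -0.715 × log_10(0.715) - 0.285 × log_10(0.285)
H(0.715) = 0.2595 dits

Note: Binary entropy is maximized at p=0.5 (H=1 bit) and minimized at p=0 or p=1 (H=0).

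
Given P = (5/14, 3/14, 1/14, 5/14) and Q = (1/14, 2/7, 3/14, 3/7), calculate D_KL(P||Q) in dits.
0.1605 dits

KL divergence: D_KL(P||Q) = Σ p(x) log(p(x)/q(x))

Computing term by term:
  x=0: 5/14 × log_10[(5/14)/(1/14)] = 5/14 × 0.6990 = 0.2496
  x=1: 3/14 × log_10[(3/14)/(2/7)] = 3/14 × -0.1249 = -0.0268
  x=2: 1/14 × log_10[(1/14)/(3/14)] = 1/14 × -0.4771 = -0.0341
  x=3: 5/14 × log_10[(5/14)/(3/7)] = 5/14 × -0.0792 = -0.0283

D_KL(P||Q) = 0.1605 dits

Note: KL divergence is always non-negative and equals 0 iff P = Q.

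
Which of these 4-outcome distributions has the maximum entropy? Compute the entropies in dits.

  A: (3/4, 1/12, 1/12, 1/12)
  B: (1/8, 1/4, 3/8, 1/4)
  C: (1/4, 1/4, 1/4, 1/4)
C

For a discrete distribution over n outcomes, entropy is maximized by the uniform distribution.

Computing entropies:
H(A) = 0.3635 dits
H(B) = 0.5737 dits
H(C) = 0.6021 dits

The uniform distribution (where all probabilities equal 1/4) achieves the maximum entropy of log_10(4) = 0.6021 dits.

Distribution C has the highest entropy.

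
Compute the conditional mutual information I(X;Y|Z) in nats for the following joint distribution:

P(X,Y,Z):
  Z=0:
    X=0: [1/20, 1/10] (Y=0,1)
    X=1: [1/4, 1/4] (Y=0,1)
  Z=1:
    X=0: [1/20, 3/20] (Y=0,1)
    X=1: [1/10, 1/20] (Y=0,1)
0.0376 nats

Conditional mutual information: I(X;Y|Z) = H(X|Z) + H(Y|Z) - H(X,Y|Z)

H(Z) = 0.6474
H(X,Z) = 1.2376 → H(X|Z) = 0.5902
H(Y,Z) = 1.3351 → H(Y|Z) = 0.6876
H(X,Y,Z) = 1.8876 → H(X,Y|Z) = 1.2401

I(X;Y|Z) = 0.5902 + 0.6876 - 1.2401 = 0.0376 nats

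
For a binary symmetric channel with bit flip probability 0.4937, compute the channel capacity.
0.0001 bits

For a binary symmetric channel (BSC) with error probability p:
Capacity C = 1 - H(p) bits per symbol

where H(p) = -p log₂(p) - (1-p) log₂(1-p) is the binary entropy function.

H(0.4937) = 0.9999 bits
C = 1 - 0.9999 = 0.0001 bits per symbol

This means we can reliably transmit up to 0.0001 bits of information per channel use.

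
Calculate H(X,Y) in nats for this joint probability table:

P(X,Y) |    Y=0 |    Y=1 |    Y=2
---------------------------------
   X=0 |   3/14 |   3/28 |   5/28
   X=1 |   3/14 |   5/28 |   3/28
1.7541 nats

Joint entropy is H(X,Y) = -Σ_{x,y} p(x,y) log p(x,y).

Summing over all non-zero entries:
H(X,Y) = -[3/14·log_e(3/14) + 3/28·log_e(3/28) + 5/28·log_e(5/28) + 3/14·log_e(3/14) + 5/28·log_e(5/28) + 3/28·log_e(3/28)]
H(X,Y) = 1.7541 nats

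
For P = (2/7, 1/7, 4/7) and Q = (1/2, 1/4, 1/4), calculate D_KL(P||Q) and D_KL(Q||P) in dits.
D_KL(P||Q) = 0.1010, D_KL(Q||P) = 0.0925

KL divergence is not symmetric: D_KL(P||Q) ≠ D_KL(Q||P) in general.

D_KL(P||Q) = 0.1010 dits
D_KL(Q||P) = 0.0925 dits

No, they are not equal!

This asymmetry is why KL divergence is not a true distance metric.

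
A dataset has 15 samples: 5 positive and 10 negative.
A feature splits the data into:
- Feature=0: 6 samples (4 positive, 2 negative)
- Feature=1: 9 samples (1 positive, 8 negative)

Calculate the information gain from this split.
0.2490 bits

Information Gain = H(Y) - H(Y|Feature)

Before split:
P(positive) = 5/15 = 0.3333
H(Y) = 0.9183 bits

After split:
Feature=0: H = 0.9183 bits (weight = 6/15)
Feature=1: H = 0.5033 bits (weight = 9/15)
H(Y|Feature) = (6/15)×0.9183 + (9/15)×0.5033 = 0.6693 bits

Information Gain = 0.9183 - 0.6693 = 0.2490 bits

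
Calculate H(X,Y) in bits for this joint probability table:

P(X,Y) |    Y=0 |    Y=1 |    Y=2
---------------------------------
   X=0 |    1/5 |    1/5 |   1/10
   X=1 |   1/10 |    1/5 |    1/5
2.5219 bits

Joint entropy is H(X,Y) = -Σ_{x,y} p(x,y) log p(x,y).

Summing over all non-zero entries:
H(X,Y) = -[1/5·log_2(1/5) + 1/5·log_2(1/5) + 1/10·log_2(1/10) + 1/10·log_2(1/10) + 1/5·log_2(1/5) + 1/5·log_2(1/5)]
H(X,Y) = 2.5219 bits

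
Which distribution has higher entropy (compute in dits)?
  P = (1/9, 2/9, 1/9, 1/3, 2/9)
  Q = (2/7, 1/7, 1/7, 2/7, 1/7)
Q

Computing entropies in dits:
H(P) = 0.6614
H(Q) = 0.6731

Distribution Q has higher entropy.

Intuition: The distribution closer to uniform (more spread out) has higher entropy.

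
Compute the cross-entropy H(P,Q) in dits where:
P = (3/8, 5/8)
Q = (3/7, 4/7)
0.2899 dits

Cross-entropy: H(P,Q) = -Σ p(x) log q(x)

Alternatively: H(P,Q) = H(P) + D_KL(P||Q)
H(P) = 0.2873 dits
D_KL(P||Q) = 0.0026 dits

H(P,Q) = 0.2873 + 0.0026 = 0.2899 dits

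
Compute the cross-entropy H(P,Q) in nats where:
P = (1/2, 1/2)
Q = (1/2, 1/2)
0.6931 nats

Cross-entropy: H(P,Q) = -Σ p(x) log q(x)

Alternatively: H(P,Q) = H(P) + D_KL(P||Q)
H(P) = 0.6931 nats
D_KL(P||Q) = 0.0000 nats

H(P,Q) = 0.6931 + 0.0000 = 0.6931 nats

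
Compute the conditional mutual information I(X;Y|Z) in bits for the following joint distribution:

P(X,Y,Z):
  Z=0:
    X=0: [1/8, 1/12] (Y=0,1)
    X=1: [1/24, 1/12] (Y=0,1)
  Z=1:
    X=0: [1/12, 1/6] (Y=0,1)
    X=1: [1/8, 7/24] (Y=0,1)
0.0168 bits

Conditional mutual information: I(X;Y|Z) = H(X|Z) + H(Y|Z) - H(X,Y|Z)

H(Z) = 0.9183
H(X,Z) = 1.8727 → H(X|Z) = 0.9544
H(Y,Z) = 1.8490 → H(Y|Z) = 0.9307
H(X,Y,Z) = 2.7866 → H(X,Y|Z) = 1.8683

I(X;Y|Z) = 0.9544 + 0.9307 - 1.8683 = 0.0168 bits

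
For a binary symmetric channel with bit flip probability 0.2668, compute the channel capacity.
0.1632 bits

For a binary symmetric channel (BSC) with error probability p:
Capacity C = 1 - H(p) bits per symbol

where H(p) = -p log₂(p) - (1-p) log₂(1-p) is the binary entropy function.

H(0.2668) = 0.8368 bits
C = 1 - 0.8368 = 0.1632 bits per symbol

This means we can reliably transmit up to 0.1632 bits of information per channel use.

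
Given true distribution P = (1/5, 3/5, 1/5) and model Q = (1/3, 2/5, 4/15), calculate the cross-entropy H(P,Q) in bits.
1.4915 bits

Cross-entropy: H(P,Q) = -Σ p(x) log q(x)

Alternatively: H(P,Q) = H(P) + D_KL(P||Q)
H(P) = 1.3710 bits
D_KL(P||Q) = 0.1206 bits

H(P,Q) = 1.3710 + 0.1206 = 1.4915 bits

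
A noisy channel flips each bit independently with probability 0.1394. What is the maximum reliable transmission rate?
0.4173 bits

For a binary symmetric channel (BSC) with error probability p:
Capacity C = 1 - H(p) bits per symbol

where H(p) = -p log₂(p) - (1-p) log₂(1-p) is the binary entropy function.

H(0.1394) = 0.5827 bits
C = 1 - 0.5827 = 0.4173 bits per symbol

This means we can reliably transmit up to 0.4173 bits of information per channel use.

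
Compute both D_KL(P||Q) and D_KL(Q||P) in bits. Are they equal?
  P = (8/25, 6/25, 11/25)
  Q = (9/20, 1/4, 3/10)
D_KL(P||Q) = 0.0716, D_KL(Q||P) = 0.0703

KL divergence is not symmetric: D_KL(P||Q) ≠ D_KL(Q||P) in general.

D_KL(P||Q) = 0.0716 bits
D_KL(Q||P) = 0.0703 bits

No, they are not equal!

This asymmetry is why KL divergence is not a true distance metric.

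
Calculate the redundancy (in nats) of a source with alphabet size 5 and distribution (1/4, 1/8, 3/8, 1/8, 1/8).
0.1153 nats

Redundancy measures how far a source is from maximum entropy:
R = H_max - H(X)

Maximum entropy for 5 symbols: H_max = log_e(5) = 1.6094 nats
Actual entropy: H(X) = 1.4942 nats
Redundancy: R = 1.6094 - 1.4942 = 0.1153 nats

This redundancy represents potential for compression: the source could be compressed by 0.1153 nats per symbol.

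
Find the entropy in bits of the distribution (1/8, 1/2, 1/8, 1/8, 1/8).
2.0000 bits

Shannon entropy is H(X) = -Σ p(x) log p(x).

For P = (1/8, 1/2, 1/8, 1/8, 1/8):
H = -1/8 × log_2(1/8) -1/2 × log_2(1/2) -1/8 × log_2(1/8) -1/8 × log_2(1/8) -1/8 × log_2(1/8)
H = 2.0000 bits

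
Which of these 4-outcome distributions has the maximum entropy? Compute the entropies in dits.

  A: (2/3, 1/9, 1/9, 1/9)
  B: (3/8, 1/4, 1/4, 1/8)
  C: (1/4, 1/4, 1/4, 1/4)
C

For a discrete distribution over n outcomes, entropy is maximized by the uniform distribution.

Computing entropies:
H(A) = 0.4355 dits
H(B) = 0.5737 dits
H(C) = 0.6021 dits

The uniform distribution (where all probabilities equal 1/4) achieves the maximum entropy of log_10(4) = 0.6021 dits.

Distribution C has the highest entropy.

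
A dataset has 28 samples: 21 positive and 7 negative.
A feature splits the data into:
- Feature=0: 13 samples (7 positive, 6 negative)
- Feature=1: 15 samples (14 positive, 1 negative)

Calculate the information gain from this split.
0.1597 bits

Information Gain = H(Y) - H(Y|Feature)

Before split:
P(positive) = 21/28 = 0.7500
H(Y) = 0.8113 bits

After split:
Feature=0: H = 0.9957 bits (weight = 13/28)
Feature=1: H = 0.3534 bits (weight = 15/28)
H(Y|Feature) = (13/28)×0.9957 + (15/28)×0.3534 = 0.6516 bits

Information Gain = 0.8113 - 0.6516 = 0.1597 bits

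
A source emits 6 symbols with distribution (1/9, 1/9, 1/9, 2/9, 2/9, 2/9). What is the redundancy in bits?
0.0817 bits

Redundancy measures how far a source is from maximum entropy:
R = H_max - H(X)

Maximum entropy for 6 symbols: H_max = log_2(6) = 2.5850 bits
Actual entropy: H(X) = 2.5033 bits
Redundancy: R = 2.5850 - 2.5033 = 0.0817 bits

This redundancy represents potential for compression: the source could be compressed by 0.0817 bits per symbol.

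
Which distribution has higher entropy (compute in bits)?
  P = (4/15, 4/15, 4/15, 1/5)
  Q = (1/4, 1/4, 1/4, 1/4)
Q

Computing entropies in bits:
H(P) = 1.9899
H(Q) = 2.0000

Distribution Q has higher entropy.

Intuition: The distribution closer to uniform (more spread out) has higher entropy.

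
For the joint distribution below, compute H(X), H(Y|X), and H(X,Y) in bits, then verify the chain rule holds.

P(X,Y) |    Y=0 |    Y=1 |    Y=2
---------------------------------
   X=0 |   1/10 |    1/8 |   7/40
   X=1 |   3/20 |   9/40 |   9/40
H(X,Y) = 2.5262, H(X) = 0.9710, H(Y|X) = 1.5552 (all in bits)

Chain rule: H(X,Y) = H(X) + H(Y|X)

Left side — joint entropy directly:
H(X,Y) = -Σ p(x,y) log p(x,y) = 2.5262 bits

Right side — compute H(Y|X) from the conditional distributions:
P(X) = (2/5, 3/5), so H(X) = 0.9710 bits
H(Y|X) = Σ_x P(X=x) · H(Y|X=x):
  P(Y|X=0) = (1/4, 5/16, 7/16), H(Y|X=0) = 1.5462, weight P(X=0) = 2/5
  P(Y|X=1) = (1/4, 3/8, 3/8), H(Y|X=1) = 1.5613, weight P(X=1) = 3/5
H(Y|X) = 1.5552 bits

H(X) + H(Y|X) = 0.9710 + 1.5552 = 2.5262 bits

Both sides equal 2.5262 bits. ✓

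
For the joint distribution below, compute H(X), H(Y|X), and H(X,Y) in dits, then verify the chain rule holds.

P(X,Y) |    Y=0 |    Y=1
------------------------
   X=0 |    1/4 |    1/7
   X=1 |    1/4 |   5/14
H(X,Y) = 0.5815, H(X) = 0.2910, H(Y|X) = 0.2905 (all in dits)

Chain rule: H(X,Y) = H(X) + H(Y|X)

Left side — joint entropy directly:
H(X,Y) = -Σ p(x,y) log p(x,y) = 0.5815 dits

Right side — compute H(Y|X) from the conditional distributions:
P(X) = (11/28, 17/28), so H(X) = 0.2910 dits
H(Y|X) = Σ_x P(X=x) · H(Y|X=x):
  P(Y|X=0) = (7/11, 4/11), H(Y|X=0) = 0.2847, weight P(X=0) = 11/28
  P(Y|X=1) = (7/17, 10/17), H(Y|X=1) = 0.2942, weight P(X=1) = 17/28
H(Y|X) = 0.2905 dits

H(X) + H(Y|X) = 0.2910 + 0.2905 = 0.5815 dits

Both sides equal 0.5815 dits. ✓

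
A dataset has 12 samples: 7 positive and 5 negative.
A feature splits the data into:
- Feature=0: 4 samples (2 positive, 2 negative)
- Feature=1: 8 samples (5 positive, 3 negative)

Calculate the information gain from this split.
0.0102 bits

Information Gain = H(Y) - H(Y|Feature)

Before split:
P(positive) = 7/12 = 0.5833
H(Y) = 0.9799 bits

After split:
Feature=0: H = 1.0000 bits (weight = 4/12)
Feature=1: H = 0.9544 bits (weight = 8/12)
H(Y|Feature) = (4/12)×1.0000 + (8/12)×0.9544 = 0.9696 bits

Information Gain = 0.9799 - 0.9696 = 0.0102 bits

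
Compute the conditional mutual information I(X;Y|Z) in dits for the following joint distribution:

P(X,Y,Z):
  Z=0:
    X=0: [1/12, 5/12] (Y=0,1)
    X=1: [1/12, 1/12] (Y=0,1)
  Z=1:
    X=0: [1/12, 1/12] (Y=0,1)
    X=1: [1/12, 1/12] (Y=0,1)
0.0148 dits

Conditional mutual information: I(X;Y|Z) = H(X|Z) + H(Y|Z) - H(X,Y|Z)

H(Z) = 0.2764
H(X,Z) = 0.5396 → H(X|Z) = 0.2632
H(Y,Z) = 0.5396 → H(Y|Z) = 0.2632
H(X,Y,Z) = 0.7879 → H(X,Y|Z) = 0.5115

I(X;Y|Z) = 0.2632 + 0.2632 - 0.5115 = 0.0148 dits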